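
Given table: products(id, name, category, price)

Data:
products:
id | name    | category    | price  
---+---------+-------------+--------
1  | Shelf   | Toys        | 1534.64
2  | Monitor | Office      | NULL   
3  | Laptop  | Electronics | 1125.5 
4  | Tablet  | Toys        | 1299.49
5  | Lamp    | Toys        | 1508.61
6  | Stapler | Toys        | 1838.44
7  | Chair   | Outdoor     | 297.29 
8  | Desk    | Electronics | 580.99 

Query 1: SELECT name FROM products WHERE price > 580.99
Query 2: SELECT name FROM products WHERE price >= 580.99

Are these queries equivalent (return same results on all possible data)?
No, not equivalent

Query 1 returns: [('Shelf',), ('Laptop',), ('Tablet',), ('Lamp',), ('Stapler',)]
Query 2 returns: [('Shelf',), ('Laptop',), ('Tablet',), ('Lamp',), ('Stapler',), ('Desk',)]

Reason: > vs >= gives different results when price = 580.99 exists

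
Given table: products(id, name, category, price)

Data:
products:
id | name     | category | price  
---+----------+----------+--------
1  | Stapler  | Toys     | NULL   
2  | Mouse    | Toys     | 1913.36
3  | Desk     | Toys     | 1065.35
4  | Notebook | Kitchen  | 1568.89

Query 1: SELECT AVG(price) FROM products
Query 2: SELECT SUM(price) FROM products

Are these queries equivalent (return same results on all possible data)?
No, not equivalent

Query 1 returns: [(1515.8666666666668,)]
Query 2 returns: [(4547.6,)]

Reason: AVG vs SUM give different aggregate values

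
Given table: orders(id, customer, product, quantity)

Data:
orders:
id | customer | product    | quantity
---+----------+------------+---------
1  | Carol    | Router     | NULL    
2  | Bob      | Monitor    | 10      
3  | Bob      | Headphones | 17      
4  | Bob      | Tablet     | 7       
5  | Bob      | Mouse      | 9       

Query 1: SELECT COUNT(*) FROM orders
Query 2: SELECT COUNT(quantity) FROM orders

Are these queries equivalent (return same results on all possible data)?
No, not equivalent

Query 1 returns: [(5,)]
Query 2 returns: [(4,)]

Reason: COUNT(*) includes NULLs, COUNT(column) excludes them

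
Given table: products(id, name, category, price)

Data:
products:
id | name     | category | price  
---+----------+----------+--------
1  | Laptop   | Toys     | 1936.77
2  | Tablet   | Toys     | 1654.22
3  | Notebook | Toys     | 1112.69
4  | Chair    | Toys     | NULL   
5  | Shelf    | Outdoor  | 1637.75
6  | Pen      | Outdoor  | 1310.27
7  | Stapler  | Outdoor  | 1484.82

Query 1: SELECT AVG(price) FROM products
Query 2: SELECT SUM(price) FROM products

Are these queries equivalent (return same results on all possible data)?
No, not equivalent

Query 1 returns: [(1522.7533333333333,)]
Query 2 returns: [(9136.52,)]

Reason: AVG vs SUM give different aggregate values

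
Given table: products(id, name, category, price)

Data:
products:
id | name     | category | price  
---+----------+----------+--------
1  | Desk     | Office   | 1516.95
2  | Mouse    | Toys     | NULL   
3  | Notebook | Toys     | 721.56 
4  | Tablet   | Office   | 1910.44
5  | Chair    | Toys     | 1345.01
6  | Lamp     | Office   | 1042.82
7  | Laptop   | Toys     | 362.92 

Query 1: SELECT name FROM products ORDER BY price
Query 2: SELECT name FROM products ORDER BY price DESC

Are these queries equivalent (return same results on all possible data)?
No, not equivalent

Query 1 returns: [('Mouse',), ('Laptop',), ('Notebook',), ('Lamp',), ('Chair',), ('Desk',), ('Tablet',)]
Query 2 returns: [('Tablet',), ('Desk',), ('Chair',), ('Lamp',), ('Notebook',), ('Laptop',), ('Mouse',)]

Reason: ASC vs DESC gives opposite ordering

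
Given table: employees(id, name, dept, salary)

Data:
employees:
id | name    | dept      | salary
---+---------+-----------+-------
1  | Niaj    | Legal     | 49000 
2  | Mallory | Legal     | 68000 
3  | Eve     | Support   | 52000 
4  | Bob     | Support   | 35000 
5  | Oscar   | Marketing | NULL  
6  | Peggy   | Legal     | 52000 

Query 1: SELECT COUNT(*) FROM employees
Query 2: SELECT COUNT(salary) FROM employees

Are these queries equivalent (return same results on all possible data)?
No, not equivalent

Query 1 returns: [(6,)]
Query 2 returns: [(5,)]

Reason: COUNT(*) includes NULLs, COUNT(column) excludes them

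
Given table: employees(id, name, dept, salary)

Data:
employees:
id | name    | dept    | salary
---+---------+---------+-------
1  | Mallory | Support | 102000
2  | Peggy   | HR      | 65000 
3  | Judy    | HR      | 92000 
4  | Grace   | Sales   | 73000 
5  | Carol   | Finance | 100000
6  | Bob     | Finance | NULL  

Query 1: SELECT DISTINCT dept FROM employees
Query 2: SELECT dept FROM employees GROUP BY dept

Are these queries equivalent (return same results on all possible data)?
Yes, equivalent

Both queries return: [('Finance',), ('HR',), ('Sales',), ('Support',)]

Reason: Both get unique depts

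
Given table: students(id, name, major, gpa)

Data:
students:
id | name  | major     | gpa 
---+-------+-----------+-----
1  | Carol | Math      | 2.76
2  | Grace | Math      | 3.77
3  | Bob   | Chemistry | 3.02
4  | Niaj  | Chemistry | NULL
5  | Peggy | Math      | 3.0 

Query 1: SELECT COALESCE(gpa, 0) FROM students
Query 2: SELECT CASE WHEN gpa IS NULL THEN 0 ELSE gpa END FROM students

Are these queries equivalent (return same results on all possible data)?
Yes, equivalent

Both queries return: [(0,), (2.76,), (3.0,), (3.02,), (3.77,)]

Reason: COALESCE vs CASE for NULL handling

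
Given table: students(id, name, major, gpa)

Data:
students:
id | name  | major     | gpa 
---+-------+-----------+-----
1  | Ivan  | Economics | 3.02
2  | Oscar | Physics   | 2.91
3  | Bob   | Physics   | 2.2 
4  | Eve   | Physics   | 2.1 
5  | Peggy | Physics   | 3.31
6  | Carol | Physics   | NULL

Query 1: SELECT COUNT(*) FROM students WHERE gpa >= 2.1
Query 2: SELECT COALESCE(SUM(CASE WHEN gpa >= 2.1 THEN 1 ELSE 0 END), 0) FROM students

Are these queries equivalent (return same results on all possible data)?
Yes, equivalent

Both queries return: [(5,)]

Reason: COUNT with WHERE vs conditional SUM (COALESCE handles empty-table NULL)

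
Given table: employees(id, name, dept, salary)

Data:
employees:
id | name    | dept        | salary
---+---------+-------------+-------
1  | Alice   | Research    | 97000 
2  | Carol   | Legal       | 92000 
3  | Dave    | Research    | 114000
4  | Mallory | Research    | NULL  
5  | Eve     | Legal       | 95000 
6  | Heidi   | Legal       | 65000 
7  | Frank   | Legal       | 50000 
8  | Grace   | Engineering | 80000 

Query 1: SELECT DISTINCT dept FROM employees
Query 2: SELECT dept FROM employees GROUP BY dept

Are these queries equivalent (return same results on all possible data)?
Yes, equivalent

Both queries return: [('Engineering',), ('Legal',), ('Research',)]

Reason: Both get unique depts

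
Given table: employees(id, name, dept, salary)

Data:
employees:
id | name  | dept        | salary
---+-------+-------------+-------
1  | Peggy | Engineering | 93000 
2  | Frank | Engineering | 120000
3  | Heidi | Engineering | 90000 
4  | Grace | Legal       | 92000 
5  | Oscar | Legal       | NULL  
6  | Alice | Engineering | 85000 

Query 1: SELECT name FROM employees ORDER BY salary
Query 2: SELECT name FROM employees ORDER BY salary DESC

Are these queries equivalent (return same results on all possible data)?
No, not equivalent

Query 1 returns: [('Oscar',), ('Alice',), ('Heidi',), ('Grace',), ('Peggy',), ('Frank',)]
Query 2 returns: [('Frank',), ('Peggy',), ('Grace',), ('Heidi',), ('Alice',), ('Oscar',)]

Reason: ASC vs DESC gives opposite ordering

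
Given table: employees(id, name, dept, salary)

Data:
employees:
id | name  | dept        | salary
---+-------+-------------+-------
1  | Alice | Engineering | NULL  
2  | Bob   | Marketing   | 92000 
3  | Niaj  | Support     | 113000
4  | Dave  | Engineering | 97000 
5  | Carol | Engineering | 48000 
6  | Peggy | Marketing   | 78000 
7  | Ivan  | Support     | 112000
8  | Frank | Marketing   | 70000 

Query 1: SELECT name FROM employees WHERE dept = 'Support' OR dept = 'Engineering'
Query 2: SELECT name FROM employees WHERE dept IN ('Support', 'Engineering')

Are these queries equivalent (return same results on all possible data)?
Yes, equivalent

Both queries return: [('Alice',), ('Carol',), ('Dave',), ('Ivan',), ('Niaj',)]

Reason: OR vs IN are equivalent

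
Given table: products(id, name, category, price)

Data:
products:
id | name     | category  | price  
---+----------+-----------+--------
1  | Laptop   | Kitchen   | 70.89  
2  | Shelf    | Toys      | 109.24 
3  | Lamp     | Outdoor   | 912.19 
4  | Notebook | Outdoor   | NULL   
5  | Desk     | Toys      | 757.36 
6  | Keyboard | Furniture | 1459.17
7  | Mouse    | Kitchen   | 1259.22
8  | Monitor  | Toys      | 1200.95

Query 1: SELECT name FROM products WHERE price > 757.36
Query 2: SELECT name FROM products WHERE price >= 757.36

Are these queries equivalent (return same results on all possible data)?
No, not equivalent

Query 1 returns: [('Lamp',), ('Keyboard',), ('Mouse',), ('Monitor',)]
Query 2 returns: [('Lamp',), ('Desk',), ('Keyboard',), ('Mouse',), ('Monitor',)]

Reason: > vs >= gives different results when price = 757.36 exists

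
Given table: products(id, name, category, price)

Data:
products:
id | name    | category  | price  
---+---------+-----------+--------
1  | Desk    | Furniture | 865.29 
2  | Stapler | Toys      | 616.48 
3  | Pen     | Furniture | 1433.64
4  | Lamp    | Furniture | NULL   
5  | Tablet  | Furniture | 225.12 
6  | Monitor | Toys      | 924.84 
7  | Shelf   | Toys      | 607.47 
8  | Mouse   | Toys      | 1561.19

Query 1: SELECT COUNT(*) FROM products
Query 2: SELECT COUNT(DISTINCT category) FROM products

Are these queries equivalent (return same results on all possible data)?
No, not equivalent

Query 1 returns: [(8,)]
Query 2 returns: [(2,)]

Reason: COUNT(*) counts rows, COUNT(DISTINCT category) counts unique categorys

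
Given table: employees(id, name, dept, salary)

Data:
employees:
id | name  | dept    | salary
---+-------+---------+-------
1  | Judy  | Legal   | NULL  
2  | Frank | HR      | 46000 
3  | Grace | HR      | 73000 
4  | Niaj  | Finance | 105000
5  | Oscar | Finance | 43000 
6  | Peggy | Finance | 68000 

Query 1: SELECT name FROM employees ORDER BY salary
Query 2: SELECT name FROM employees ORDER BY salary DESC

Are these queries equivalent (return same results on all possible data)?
No, not equivalent

Query 1 returns: [('Judy',), ('Oscar',), ('Frank',), ('Peggy',), ('Grace',), ('Niaj',)]
Query 2 returns: [('Niaj',), ('Grace',), ('Peggy',), ('Frank',), ('Oscar',), ('Judy',)]

Reason: ASC vs DESC gives opposite ordering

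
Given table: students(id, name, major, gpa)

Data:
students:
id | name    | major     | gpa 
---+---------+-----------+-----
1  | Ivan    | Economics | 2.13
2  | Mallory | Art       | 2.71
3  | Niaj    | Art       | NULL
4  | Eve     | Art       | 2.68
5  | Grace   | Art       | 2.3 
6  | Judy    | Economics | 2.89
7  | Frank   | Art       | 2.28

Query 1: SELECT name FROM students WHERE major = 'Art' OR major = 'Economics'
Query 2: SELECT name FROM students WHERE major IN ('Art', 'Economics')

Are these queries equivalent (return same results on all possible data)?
Yes, equivalent

Both queries return: [('Eve',), ('Frank',), ('Grace',), ('Ivan',), ('Judy',), ('Mallory',), ('Niaj',)]

Reason: OR vs IN are equivalent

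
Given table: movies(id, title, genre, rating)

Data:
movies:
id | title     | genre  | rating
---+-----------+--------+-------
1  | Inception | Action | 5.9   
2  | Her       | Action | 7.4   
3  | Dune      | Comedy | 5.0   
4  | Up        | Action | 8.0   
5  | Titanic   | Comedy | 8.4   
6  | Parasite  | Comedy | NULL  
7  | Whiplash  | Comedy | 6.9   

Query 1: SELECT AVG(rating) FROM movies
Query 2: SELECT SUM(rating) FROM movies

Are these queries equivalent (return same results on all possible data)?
No, not equivalent

Query 1 returns: [(6.933333333333334,)]
Query 2 returns: [(41.6,)]

Reason: AVG vs SUM give different aggregate values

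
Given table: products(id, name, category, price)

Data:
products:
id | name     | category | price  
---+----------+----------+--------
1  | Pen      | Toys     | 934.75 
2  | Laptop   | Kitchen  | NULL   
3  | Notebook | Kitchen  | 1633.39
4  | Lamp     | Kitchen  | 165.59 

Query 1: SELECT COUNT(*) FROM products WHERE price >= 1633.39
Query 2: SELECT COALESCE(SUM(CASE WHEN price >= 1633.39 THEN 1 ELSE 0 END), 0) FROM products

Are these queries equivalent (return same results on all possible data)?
Yes, equivalent

Both queries return: [(1,)]

Reason: COUNT with WHERE vs conditional SUM (COALESCE handles empty-table NULL)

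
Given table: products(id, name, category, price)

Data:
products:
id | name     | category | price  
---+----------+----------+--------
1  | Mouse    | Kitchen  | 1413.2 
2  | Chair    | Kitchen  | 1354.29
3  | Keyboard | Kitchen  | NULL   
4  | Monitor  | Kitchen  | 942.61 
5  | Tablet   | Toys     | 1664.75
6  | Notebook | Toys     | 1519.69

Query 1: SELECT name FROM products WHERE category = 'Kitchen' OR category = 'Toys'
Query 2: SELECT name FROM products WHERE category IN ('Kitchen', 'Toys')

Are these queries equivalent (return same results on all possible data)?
Yes, equivalent

Both queries return: [('Chair',), ('Keyboard',), ('Monitor',), ('Mouse',), ('Notebook',), ('Tablet',)]

Reason: OR vs IN are equivalent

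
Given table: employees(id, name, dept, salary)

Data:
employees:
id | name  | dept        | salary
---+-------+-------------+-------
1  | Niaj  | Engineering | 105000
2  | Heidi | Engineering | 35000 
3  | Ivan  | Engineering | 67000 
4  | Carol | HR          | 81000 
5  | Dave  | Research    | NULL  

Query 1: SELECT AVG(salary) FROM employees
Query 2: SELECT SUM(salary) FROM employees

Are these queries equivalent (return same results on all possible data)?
No, not equivalent

Query 1 returns: [(72000.0,)]
Query 2 returns: [(288000,)]

Reason: AVG vs SUM give different aggregate values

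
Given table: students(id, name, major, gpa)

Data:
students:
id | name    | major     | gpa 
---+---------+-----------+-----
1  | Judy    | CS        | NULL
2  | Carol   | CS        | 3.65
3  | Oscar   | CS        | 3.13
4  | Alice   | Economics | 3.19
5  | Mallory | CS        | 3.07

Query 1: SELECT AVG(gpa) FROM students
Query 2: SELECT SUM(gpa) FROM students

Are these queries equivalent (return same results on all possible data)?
No, not equivalent

Query 1 returns: [(3.26,)]
Query 2 returns: [(13.04,)]

Reason: AVG vs SUM give different aggregate values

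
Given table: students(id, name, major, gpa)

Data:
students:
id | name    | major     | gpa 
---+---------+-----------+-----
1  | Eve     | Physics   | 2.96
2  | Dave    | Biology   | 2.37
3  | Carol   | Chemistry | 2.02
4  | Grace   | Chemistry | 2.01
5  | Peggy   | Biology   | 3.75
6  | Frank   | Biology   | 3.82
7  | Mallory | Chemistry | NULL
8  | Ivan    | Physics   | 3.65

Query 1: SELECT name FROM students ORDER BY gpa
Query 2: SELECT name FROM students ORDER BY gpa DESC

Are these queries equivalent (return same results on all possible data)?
No, not equivalent

Query 1 returns: [('Mallory',), ('Grace',), ('Carol',), ('Dave',), ('Eve',), ('Ivan',), ('Peggy',), ('Frank',)]
Query 2 returns: [('Frank',), ('Peggy',), ('Ivan',), ('Eve',), ('Dave',), ('Carol',), ('Grace',), ('Mallory',)]

Reason: ASC vs DESC gives opposite ordering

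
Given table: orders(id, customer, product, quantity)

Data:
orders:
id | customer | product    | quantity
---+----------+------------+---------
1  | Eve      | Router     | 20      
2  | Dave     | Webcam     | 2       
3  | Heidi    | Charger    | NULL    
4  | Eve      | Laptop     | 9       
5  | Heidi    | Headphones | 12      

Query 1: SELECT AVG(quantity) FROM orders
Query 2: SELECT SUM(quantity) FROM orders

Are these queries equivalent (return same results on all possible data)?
No, not equivalent

Query 1 returns: [(10.75,)]
Query 2 returns: [(43,)]

Reason: AVG vs SUM give different aggregate values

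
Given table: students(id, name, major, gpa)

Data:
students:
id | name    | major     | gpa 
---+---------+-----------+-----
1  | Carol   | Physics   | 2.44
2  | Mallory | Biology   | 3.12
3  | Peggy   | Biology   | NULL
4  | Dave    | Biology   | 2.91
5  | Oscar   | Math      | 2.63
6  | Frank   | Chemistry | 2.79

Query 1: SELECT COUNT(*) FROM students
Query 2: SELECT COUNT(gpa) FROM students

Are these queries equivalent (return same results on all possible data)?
No, not equivalent

Query 1 returns: [(6,)]
Query 2 returns: [(5,)]

Reason: COUNT(*) includes NULLs, COUNT(column) excludes them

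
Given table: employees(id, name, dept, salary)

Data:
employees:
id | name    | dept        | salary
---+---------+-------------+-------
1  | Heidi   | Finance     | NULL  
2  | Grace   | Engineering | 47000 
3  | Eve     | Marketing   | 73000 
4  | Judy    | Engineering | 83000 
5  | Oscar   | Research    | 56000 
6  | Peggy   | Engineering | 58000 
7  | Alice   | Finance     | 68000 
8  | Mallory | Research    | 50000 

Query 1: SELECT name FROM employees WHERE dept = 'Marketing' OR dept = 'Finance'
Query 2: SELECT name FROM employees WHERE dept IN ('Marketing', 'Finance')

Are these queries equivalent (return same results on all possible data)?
Yes, equivalent

Both queries return: [('Alice',), ('Eve',), ('Heidi',)]

Reason: OR vs IN are equivalent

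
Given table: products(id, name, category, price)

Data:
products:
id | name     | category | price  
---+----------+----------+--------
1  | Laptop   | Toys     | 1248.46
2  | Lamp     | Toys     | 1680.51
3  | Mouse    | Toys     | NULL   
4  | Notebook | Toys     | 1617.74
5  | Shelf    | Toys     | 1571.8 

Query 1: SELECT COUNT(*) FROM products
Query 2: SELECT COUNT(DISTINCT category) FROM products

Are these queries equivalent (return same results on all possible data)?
No, not equivalent

Query 1 returns: [(5,)]
Query 2 returns: [(1,)]

Reason: COUNT(*) counts rows, COUNT(DISTINCT category) counts unique categorys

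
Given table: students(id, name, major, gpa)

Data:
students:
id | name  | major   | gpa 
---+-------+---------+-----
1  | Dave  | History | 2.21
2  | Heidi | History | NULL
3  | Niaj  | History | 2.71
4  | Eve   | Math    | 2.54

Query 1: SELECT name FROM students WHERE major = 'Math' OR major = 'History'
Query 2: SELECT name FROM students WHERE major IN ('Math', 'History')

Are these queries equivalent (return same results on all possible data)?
Yes, equivalent

Both queries return: [('Dave',), ('Eve',), ('Heidi',), ('Niaj',)]

Reason: OR vs IN are equivalent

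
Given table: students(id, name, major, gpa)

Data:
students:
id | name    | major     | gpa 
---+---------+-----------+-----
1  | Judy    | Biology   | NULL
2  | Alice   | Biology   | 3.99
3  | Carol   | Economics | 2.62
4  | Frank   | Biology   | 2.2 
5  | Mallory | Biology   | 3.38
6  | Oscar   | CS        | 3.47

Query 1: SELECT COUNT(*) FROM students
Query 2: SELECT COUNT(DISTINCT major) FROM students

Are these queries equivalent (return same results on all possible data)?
No, not equivalent

Query 1 returns: [(6,)]
Query 2 returns: [(3,)]

Reason: COUNT(*) counts rows, COUNT(DISTINCT major) counts unique majors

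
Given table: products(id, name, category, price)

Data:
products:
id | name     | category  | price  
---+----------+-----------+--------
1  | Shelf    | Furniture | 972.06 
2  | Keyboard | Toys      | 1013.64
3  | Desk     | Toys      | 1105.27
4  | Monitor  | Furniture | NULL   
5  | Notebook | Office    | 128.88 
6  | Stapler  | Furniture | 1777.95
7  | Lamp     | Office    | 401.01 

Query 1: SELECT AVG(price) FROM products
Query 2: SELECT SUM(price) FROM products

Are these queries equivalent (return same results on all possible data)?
No, not equivalent

Query 1 returns: [(899.8016666666666,)]
Query 2 returns: [(5398.8099999999995,)]

Reason: AVG vs SUM give different aggregate values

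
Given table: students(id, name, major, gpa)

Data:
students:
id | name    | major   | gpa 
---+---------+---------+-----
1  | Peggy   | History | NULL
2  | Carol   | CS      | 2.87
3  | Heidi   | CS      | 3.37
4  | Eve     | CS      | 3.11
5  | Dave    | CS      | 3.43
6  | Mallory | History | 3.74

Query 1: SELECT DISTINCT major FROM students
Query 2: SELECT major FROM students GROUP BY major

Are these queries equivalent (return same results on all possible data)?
Yes, equivalent

Both queries return: [('CS',), ('History',)]

Reason: Both get unique majors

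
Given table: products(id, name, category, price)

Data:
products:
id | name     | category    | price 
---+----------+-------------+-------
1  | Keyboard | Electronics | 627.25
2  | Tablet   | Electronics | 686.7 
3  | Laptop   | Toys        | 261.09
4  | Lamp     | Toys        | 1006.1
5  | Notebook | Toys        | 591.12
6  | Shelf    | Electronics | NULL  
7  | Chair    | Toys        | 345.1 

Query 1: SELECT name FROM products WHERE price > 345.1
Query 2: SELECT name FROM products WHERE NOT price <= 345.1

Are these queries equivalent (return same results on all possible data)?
Yes, equivalent

Both queries return: [('Keyboard',), ('Lamp',), ('Notebook',), ('Tablet',)]

Reason: Both filter price > 345.1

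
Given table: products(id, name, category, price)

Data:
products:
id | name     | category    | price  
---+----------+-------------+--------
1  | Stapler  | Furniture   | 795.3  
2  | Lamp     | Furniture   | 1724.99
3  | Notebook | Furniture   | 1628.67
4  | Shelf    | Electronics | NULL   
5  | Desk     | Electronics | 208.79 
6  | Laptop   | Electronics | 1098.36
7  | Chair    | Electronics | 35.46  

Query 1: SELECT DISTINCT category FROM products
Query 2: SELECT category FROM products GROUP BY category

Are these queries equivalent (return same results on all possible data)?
Yes, equivalent

Both queries return: [('Electronics',), ('Furniture',)]

Reason: Both get unique categorys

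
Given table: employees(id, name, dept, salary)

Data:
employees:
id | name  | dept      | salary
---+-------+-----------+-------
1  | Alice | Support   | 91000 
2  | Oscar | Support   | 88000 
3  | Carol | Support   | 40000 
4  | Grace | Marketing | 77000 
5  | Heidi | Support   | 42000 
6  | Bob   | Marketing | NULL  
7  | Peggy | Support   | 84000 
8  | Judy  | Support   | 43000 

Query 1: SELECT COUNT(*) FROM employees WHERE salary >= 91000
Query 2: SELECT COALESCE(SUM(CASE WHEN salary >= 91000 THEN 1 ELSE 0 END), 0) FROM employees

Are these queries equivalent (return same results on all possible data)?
Yes, equivalent

Both queries return: [(1,)]

Reason: COUNT with WHERE vs conditional SUM (COALESCE handles empty-table NULL)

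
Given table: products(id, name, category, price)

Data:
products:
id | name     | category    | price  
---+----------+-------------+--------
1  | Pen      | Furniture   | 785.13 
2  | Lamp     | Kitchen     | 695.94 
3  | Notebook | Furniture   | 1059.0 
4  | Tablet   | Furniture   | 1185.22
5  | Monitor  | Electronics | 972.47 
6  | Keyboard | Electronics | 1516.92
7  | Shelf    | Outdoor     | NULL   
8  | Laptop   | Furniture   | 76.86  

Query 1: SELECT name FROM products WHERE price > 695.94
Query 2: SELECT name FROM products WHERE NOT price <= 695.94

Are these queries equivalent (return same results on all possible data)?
Yes, equivalent

Both queries return: [('Keyboard',), ('Monitor',), ('Notebook',), ('Pen',), ('Tablet',)]

Reason: Both filter price > 695.94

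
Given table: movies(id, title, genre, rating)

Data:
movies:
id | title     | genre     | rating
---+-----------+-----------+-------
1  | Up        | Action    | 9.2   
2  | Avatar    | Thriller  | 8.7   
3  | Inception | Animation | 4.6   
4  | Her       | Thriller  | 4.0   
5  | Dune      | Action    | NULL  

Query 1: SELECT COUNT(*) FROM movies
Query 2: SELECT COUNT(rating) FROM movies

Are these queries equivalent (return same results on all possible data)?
No, not equivalent

Query 1 returns: [(5,)]
Query 2 returns: [(4,)]

Reason: COUNT(*) includes NULLs, COUNT(column) excludes them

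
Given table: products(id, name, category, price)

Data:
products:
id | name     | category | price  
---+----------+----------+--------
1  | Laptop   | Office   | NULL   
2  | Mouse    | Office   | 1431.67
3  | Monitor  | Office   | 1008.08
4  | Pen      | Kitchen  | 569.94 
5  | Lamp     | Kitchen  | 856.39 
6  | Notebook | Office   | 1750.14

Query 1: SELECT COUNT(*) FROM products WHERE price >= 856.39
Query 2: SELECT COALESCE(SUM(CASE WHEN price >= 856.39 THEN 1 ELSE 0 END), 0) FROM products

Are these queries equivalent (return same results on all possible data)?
Yes, equivalent

Both queries return: [(4,)]

Reason: COUNT with WHERE vs conditional SUM (COALESCE handles empty-table NULL)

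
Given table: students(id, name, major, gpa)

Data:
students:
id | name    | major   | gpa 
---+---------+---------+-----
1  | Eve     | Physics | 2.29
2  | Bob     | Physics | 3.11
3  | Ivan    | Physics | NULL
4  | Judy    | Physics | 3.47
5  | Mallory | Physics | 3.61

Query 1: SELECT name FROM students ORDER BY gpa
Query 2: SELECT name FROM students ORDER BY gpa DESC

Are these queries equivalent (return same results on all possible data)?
No, not equivalent

Query 1 returns: [('Ivan',), ('Eve',), ('Bob',), ('Judy',), ('Mallory',)]
Query 2 returns: [('Mallory',), ('Judy',), ('Bob',), ('Eve',), ('Ivan',)]

Reason: ASC vs DESC gives opposite ordering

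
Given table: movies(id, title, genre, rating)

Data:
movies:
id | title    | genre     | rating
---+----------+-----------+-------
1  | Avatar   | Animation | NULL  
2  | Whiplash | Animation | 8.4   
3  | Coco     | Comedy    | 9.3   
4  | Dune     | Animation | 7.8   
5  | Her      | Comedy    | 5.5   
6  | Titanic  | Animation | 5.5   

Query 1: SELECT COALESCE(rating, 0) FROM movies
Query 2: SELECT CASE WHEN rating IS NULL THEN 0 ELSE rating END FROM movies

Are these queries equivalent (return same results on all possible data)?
Yes, equivalent

Both queries return: [(0,), (5.5,), (5.5,), (7.8,), (8.4,), (9.3,)]

Reason: COALESCE vs CASE for NULL handling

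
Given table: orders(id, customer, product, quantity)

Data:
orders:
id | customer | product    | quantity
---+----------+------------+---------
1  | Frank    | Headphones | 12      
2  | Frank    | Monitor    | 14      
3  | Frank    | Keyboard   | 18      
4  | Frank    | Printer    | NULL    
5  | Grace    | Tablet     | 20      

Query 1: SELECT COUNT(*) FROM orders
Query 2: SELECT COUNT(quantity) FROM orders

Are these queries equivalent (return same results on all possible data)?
No, not equivalent

Query 1 returns: [(5,)]
Query 2 returns: [(4,)]

Reason: COUNT(*) includes NULLs, COUNT(column) excludes them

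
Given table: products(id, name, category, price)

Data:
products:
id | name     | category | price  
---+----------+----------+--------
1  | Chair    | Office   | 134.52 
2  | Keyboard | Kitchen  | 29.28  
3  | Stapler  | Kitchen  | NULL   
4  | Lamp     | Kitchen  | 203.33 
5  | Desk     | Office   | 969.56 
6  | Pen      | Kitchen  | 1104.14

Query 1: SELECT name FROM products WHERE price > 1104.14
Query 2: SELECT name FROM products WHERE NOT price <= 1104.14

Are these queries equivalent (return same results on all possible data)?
Yes, equivalent

Both queries return: []

Reason: Both filter price > 1104.14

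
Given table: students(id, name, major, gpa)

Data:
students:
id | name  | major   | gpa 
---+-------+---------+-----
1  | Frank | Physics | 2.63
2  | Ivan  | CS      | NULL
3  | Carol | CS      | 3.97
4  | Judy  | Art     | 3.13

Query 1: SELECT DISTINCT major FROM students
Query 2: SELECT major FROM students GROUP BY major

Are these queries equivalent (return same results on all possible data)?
Yes, equivalent

Both queries return: [('Art',), ('CS',), ('Physics',)]

Reason: Both get unique majors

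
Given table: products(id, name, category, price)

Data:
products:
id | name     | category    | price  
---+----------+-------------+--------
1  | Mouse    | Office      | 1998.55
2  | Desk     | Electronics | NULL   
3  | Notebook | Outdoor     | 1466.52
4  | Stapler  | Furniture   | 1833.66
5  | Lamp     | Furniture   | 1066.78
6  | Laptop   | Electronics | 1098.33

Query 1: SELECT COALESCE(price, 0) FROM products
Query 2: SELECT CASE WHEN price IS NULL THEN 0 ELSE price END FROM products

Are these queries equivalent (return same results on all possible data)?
Yes, equivalent

Both queries return: [(0,), (1066.78,), (1098.33,), (1466.52,), (1833.66,), (1998.55,)]

Reason: COALESCE vs CASE for NULL handling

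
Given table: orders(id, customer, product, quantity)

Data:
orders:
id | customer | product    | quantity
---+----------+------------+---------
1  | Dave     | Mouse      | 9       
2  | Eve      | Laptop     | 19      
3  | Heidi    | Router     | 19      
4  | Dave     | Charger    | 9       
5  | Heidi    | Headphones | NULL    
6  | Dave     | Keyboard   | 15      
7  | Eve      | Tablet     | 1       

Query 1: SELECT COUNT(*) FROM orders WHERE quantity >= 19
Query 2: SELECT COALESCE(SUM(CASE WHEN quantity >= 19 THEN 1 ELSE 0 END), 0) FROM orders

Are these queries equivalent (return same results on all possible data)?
Yes, equivalent

Both queries return: [(2,)]

Reason: COUNT with WHERE vs conditional SUM (COALESCE handles empty-table NULL)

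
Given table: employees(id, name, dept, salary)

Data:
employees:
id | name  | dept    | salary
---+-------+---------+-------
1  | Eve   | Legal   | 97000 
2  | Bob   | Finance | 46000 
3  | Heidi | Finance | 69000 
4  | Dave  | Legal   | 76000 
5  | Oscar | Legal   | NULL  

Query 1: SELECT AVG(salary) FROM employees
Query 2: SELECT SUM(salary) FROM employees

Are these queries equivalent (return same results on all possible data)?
No, not equivalent

Query 1 returns: [(72000.0,)]
Query 2 returns: [(288000,)]

Reason: AVG vs SUM give different aggregate values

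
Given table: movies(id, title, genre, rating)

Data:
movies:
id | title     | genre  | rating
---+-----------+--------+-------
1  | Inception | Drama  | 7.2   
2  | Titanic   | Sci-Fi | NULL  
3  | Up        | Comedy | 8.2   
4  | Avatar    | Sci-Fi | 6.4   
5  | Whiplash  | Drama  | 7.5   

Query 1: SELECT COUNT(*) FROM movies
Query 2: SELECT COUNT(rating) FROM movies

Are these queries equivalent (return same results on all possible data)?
No, not equivalent

Query 1 returns: [(5,)]
Query 2 returns: [(4,)]

Reason: COUNT(*) includes NULLs, COUNT(column) excludes them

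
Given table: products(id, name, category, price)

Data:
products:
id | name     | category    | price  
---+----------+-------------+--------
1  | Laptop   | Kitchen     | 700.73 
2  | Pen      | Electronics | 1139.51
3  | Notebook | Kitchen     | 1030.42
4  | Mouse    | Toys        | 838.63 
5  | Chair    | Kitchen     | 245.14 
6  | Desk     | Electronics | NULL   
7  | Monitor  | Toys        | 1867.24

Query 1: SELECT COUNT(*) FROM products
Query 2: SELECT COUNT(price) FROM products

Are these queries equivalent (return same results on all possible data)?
No, not equivalent

Query 1 returns: [(7,)]
Query 2 returns: [(6,)]

Reason: COUNT(*) includes NULLs, COUNT(column) excludes them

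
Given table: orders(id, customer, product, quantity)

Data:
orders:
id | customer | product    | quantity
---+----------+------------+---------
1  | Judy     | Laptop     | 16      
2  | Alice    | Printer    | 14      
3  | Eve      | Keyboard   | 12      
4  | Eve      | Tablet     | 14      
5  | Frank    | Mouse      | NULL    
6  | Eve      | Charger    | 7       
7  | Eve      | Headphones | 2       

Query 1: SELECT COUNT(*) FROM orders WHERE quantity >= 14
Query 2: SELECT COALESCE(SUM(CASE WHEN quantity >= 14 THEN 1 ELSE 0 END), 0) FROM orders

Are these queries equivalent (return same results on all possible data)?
Yes, equivalent

Both queries return: [(3,)]

Reason: COUNT with WHERE vs conditional SUM (COALESCE handles empty-table NULL)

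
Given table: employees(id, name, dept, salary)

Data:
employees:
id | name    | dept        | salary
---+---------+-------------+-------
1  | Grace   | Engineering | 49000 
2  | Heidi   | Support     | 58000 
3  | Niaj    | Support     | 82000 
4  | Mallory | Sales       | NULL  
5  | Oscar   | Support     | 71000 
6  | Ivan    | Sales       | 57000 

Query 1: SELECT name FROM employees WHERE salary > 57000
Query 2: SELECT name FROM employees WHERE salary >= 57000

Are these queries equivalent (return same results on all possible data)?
No, not equivalent

Query 1 returns: [('Heidi',), ('Niaj',), ('Oscar',)]
Query 2 returns: [('Heidi',), ('Niaj',), ('Oscar',), ('Ivan',)]

Reason: > vs >= gives different results when salary = 57000 exists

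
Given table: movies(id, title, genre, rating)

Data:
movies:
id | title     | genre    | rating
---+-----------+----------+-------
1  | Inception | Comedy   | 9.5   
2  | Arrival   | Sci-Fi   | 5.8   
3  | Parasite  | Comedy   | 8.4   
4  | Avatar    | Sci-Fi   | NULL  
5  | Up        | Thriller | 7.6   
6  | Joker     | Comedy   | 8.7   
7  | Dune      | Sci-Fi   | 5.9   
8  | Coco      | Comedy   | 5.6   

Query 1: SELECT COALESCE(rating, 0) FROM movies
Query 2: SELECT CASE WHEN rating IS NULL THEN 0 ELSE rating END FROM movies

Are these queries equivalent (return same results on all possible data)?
Yes, equivalent

Both queries return: [(0,), (5.6,), (5.8,), (5.9,), (7.6,), (8.4,), (8.7,), (9.5,)]

Reason: COALESCE vs CASE for NULL handling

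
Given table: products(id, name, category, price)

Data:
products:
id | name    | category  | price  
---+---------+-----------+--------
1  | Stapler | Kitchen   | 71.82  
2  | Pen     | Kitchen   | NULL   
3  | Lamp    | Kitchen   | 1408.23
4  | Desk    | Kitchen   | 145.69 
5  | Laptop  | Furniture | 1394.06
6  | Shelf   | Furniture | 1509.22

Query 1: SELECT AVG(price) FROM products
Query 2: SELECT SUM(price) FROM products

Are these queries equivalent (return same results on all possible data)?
No, not equivalent

Query 1 returns: [(905.8040000000001,)]
Query 2 returns: [(4529.02,)]

Reason: AVG vs SUM give different aggregate values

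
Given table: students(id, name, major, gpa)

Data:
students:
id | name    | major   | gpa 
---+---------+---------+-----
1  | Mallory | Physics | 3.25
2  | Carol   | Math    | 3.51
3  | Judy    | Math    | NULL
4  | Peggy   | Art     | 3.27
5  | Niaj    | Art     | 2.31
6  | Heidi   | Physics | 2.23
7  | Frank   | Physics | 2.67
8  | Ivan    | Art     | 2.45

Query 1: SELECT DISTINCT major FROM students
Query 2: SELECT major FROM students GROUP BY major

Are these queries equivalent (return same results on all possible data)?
Yes, equivalent

Both queries return: [('Art',), ('Math',), ('Physics',)]

Reason: Both get unique majors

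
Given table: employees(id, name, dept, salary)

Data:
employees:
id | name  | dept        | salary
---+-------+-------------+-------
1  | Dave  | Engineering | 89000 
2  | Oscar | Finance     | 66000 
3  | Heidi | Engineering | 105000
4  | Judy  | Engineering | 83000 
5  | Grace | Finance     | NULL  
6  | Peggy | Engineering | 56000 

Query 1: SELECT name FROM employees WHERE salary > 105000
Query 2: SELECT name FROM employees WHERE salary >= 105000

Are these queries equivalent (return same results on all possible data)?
No, not equivalent

Query 1 returns: []
Query 2 returns: [('Heidi',)]

Reason: > vs >= gives different results when salary = 105000 exists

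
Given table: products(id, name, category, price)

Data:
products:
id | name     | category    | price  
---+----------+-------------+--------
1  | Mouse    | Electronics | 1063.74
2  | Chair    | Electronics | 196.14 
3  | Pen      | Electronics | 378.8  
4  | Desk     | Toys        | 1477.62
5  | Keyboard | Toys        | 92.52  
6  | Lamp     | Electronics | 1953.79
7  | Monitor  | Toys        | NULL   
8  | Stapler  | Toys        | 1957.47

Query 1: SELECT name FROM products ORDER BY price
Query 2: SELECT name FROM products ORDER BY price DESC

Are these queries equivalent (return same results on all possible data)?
No, not equivalent

Query 1 returns: [('Monitor',), ('Keyboard',), ('Chair',), ('Pen',), ('Mouse',), ('Desk',), ('Lamp',), ('Stapler',)]
Query 2 returns: [('Stapler',), ('Lamp',), ('Desk',), ('Mouse',), ('Pen',), ('Chair',), ('Keyboard',), ('Monitor',)]

Reason: ASC vs DESC gives opposite ordering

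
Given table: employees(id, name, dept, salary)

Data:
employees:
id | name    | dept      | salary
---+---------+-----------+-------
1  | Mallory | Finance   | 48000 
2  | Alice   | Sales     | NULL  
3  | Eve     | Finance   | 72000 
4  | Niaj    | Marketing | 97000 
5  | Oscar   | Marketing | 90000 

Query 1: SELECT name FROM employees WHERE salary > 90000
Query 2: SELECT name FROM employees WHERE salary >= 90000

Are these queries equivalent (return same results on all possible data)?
No, not equivalent

Query 1 returns: [('Niaj',)]
Query 2 returns: [('Niaj',), ('Oscar',)]

Reason: > vs >= gives different results when salary = 90000 exists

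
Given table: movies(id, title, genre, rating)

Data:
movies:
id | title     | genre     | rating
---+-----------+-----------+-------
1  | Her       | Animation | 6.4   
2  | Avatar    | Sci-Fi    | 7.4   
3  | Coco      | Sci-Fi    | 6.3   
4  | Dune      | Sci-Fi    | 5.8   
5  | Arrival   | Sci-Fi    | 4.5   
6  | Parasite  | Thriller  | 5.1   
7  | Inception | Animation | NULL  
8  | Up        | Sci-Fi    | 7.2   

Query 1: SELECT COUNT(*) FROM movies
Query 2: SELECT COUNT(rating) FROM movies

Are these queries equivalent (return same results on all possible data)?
No, not equivalent

Query 1 returns: [(8,)]
Query 2 returns: [(7,)]

Reason: COUNT(*) includes NULLs, COUNT(column) excludes them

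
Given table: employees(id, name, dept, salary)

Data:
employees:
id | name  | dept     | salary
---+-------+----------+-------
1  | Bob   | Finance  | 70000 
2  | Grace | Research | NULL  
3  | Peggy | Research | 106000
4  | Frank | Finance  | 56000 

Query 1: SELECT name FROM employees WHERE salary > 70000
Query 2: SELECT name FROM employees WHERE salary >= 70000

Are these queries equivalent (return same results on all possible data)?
No, not equivalent

Query 1 returns: [('Peggy',)]
Query 2 returns: [('Bob',), ('Peggy',)]

Reason: > vs >= gives different results when salary = 70000 exists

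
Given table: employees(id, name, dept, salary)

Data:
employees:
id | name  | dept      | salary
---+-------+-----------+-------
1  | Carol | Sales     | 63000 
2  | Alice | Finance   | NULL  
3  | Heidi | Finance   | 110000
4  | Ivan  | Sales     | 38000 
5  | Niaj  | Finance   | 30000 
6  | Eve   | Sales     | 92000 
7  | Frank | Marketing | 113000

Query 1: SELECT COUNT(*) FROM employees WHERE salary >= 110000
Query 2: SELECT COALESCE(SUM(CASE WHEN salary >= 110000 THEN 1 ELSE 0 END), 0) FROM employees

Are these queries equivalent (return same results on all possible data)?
Yes, equivalent

Both queries return: [(2,)]

Reason: COUNT with WHERE vs conditional SUM (COALESCE handles empty-table NULL)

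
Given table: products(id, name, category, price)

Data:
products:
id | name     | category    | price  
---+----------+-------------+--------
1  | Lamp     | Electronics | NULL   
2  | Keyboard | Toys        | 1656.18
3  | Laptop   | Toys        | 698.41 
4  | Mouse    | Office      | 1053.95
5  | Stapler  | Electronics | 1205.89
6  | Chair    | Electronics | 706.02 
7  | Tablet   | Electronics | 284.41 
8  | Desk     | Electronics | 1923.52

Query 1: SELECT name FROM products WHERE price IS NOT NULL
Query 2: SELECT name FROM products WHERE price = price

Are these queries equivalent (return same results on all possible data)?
Yes, equivalent

Both queries return: [('Chair',), ('Desk',), ('Keyboard',), ('Laptop',), ('Mouse',), ('Stapler',), ('Tablet',)]

Reason: IS NOT NULL vs self-equality (both exclude NULLs)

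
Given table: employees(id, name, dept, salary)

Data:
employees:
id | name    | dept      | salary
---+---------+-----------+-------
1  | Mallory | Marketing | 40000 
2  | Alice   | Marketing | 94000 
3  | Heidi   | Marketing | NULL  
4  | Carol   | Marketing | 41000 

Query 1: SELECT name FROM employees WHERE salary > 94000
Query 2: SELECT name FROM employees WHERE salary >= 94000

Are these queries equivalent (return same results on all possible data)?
No, not equivalent

Query 1 returns: []
Query 2 returns: [('Alice',)]

Reason: > vs >= gives different results when salary = 94000 exists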